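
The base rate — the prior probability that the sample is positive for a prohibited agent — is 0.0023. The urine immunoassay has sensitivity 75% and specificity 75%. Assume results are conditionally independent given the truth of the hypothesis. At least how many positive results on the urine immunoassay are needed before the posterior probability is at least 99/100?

10

Prior odds: 0.0023 ÷ 0.9977 = 23/9977.
False-positive rate = 1 − 0.75 = 0.25; likelihood ratio of a positive = 0.75/0.25 = 3.
Target odds: 0.99 ÷ 0.01 = 99.
Need (23/9977) × 3ⁿ ≥ 99, i.e. 3ⁿ ≥ 987723/23.
3⁹ = 19683 falls short of 987723/23 but 3¹⁰ = 59049 reaches it, so n = 10.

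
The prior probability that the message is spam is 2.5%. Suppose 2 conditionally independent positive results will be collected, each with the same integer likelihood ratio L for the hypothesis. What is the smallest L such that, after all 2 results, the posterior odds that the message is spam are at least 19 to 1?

28

Prior odds = 0.025/0.975 = 1/39.
Target odds = 19.
Need L² ≥ 19 ÷ (1/39) = 741.
27² = 729 < 741 ≤ 784 = 28², so L = 28.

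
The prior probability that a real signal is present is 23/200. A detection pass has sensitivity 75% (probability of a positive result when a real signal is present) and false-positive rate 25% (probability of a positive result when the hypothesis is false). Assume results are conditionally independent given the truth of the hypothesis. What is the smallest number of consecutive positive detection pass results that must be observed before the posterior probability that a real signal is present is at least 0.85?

Prior odds = 0.115/0.885 = 23/177.
Likelihood ratio of a positive result = 0.75/0.25 = 3.
Target odds: 0.85 ÷ 0.15 = 17/3.
Require 3ⁿ ≥ 17/3 ÷ (23/177) = 1003/23.
3³ = 27 falls short of 1003/23 but 3⁴ = 81 reaches it, so n = 4.

4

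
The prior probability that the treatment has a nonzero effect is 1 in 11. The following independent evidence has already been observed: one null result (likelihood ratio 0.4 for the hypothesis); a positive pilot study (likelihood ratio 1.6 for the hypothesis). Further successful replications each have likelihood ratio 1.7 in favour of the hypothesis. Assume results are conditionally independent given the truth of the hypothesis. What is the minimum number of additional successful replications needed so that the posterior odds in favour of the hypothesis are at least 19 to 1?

11

Prior odds = (1/11)/(10/11) = 0.1.
Combined Bayes factor of the evidence already in hand = 0.4 × 1.6 = 0.64.
Odds after that evidence = 0.1 × 0.64 = 0.064.
Target odds = 19.
Need 1.7ⁿ ≥ 19 ÷ 0.064 = 296.875.
1.7¹⁰ ≈201.599 falls short of 296.875 but 1.7¹¹ ≈342.719 reaches it, so n = 11.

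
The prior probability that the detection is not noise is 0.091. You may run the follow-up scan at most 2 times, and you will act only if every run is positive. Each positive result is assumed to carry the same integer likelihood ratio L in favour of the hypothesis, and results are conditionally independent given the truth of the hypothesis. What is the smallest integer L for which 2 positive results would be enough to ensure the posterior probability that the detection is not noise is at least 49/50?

23

Prior odds = 0.091/0.909 = 91/909.
Target odds = 0.98/0.02 = 49.
Need L² ≥ 49 ÷ (91/909) = 6363/13.
22² = 484 < 6363/13 ≤ 529 = 23², so L = 23.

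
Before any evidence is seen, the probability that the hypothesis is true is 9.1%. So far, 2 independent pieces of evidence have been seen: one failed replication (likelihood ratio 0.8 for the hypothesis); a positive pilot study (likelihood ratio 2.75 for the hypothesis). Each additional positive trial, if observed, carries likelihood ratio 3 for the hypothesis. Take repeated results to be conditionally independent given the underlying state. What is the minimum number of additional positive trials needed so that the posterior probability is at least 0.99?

Prior odds = 0.091/0.909 = 91/909.
Combined Bayes factor of the evidence already in hand = 0.8 × 2.75 = 2.2.
Odds after that evidence = (91/909) × 2.2 = 1001/4545.
Target odds = 0.99/0.01 = 99.
Need 3ⁿ ≥ 99 ÷ (1001/4545) = 40905/91.
3⁵ = 243 falls short of 40905/91 but 3⁶ = 729 reaches it, so n = 6.

6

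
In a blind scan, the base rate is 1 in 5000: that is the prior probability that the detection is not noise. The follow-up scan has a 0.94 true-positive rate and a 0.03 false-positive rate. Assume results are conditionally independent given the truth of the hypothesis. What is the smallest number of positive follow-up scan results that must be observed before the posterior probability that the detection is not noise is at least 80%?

Prior odds = 0.0002/0.9998 = 1/4999.
Likelihood ratio of a positive result = 0.94/0.03 = 94/3.
Target odds: 0.8 ÷ 0.2 = 4.
Need (1/4999) × (94/3)ⁿ ≥ 4, i.e. (94/3)ⁿ ≥ 19996.
(94/3)² = 8836/9 falls short of 19996 but (94/3)³ = 830584/27 reaches it, so n = 3.

3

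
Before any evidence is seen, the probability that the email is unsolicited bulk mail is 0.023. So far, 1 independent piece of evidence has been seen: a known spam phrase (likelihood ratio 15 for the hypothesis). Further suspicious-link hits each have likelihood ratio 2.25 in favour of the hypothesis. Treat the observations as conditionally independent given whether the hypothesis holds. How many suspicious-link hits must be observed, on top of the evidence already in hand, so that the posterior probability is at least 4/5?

Prior odds = 0.023/0.977 = 23/977.
Bayes factor of the evidence already in hand = 15.
Odds after that evidence = (23/977) × 15 = 345/977.
Target odds = 0.8/0.2 = 4.
Need 2.25ⁿ ≥ 4 ÷ (345/977) = 3908/345.
2.25² = 5.0625 falls short of 3908/345 but 2.25³ = 11.390625 reaches it, so n = 3.

3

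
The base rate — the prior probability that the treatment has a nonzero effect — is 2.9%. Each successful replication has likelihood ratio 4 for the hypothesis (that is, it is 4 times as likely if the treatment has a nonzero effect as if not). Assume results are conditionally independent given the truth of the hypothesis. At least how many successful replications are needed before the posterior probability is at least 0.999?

8

Prior odds = 0.029/0.971 = 29/971.
Likelihood ratio per successful replication = 4.
Target posterior odds = 0.999/0.001 = 999.
Need (29/971) × 4ⁿ ≥ 999, i.e. 4ⁿ ≥ 970029/29.
4⁷ = 16384 falls short of 970029/29 but 4⁸ = 65536 reaches it, so n = 8.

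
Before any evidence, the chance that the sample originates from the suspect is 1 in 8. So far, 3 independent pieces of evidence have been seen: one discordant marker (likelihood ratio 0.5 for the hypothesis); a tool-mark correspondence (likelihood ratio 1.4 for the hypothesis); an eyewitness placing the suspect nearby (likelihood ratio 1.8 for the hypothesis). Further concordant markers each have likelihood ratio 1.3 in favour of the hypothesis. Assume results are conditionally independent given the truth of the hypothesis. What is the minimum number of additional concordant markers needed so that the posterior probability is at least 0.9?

Prior odds = 0.125/0.875 = 1/7.
Combined Bayes factor of the evidence already in hand = 0.5 × 1.4 × 1.8 = 1.26.
Odds after that evidence = (1/7) × 1.26 = 0.18.
Target odds = 0.9/0.1 = 9.
Need 1.3ⁿ ≥ 9 ÷ 0.18 = 50.
1.3¹⁴ ≈39.3738 falls short of 50 but 1.3¹⁵ ≈51.1859 reaches it, so n = 15.

15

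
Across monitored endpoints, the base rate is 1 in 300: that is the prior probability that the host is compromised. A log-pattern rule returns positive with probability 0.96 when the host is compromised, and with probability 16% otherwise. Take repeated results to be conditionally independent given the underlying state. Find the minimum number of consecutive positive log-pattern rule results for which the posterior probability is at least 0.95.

Prior odds: (1/300) ÷ (299/300) = 1/299.
Likelihood ratio of a positive result = 0.96/0.16 = 6.
Target odds: 0.95 ÷ 0.05 = 19.
Need (1/299) × 6ⁿ ≥ 19, i.e. 6ⁿ ≥ 5681.
6⁴ = 1296 falls short of 5681 but 6⁵ = 7776 reaches it, so n = 5.

5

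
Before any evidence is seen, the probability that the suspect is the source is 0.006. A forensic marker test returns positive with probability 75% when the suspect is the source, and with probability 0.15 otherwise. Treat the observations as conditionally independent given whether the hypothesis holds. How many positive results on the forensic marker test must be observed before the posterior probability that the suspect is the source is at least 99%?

Prior odds = 0.006/0.994 = 3/497.
Likelihood ratio of a positive result = 0.75/0.15 = 5.
Target posterior odds = 0.99/0.01 = 99.
Need (3/497) × 5ⁿ ≥ 99, i.e. 5ⁿ ≥ 16401.
5⁶ = 15625 falls short of 16401 but 5⁷ = 78125 reaches it, so n = 7.

7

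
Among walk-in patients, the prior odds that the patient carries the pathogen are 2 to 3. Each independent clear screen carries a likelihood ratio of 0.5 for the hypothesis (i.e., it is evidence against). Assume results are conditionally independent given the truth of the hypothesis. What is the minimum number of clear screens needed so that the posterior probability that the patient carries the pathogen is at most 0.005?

8

Prior odds = 2/3.
Likelihood ratio per clear screen = 0.5.
Target odds: 0.005 ÷ 0.995 = 1/199.
Require 0.5ⁿ ≤ 1/199 ÷ (2/3) = 3/398.
0.5⁷ = 0.0078125 is still above 3/398 but 0.5⁸ = 0.00390625 is at or below it, so n = 8.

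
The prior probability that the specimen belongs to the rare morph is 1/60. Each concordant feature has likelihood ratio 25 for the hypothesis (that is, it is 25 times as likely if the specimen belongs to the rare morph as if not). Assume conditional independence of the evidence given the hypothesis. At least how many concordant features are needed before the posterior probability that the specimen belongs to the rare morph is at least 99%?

3

Prior odds: (1/60) ÷ (59/60) = 1/59.
Likelihood ratio per concordant feature = 25.
Target posterior odds = 0.99/0.01 = 99.
Require 25ⁿ ≥ 99 ÷ (1/59) = 5841.
25² = 625 falls short of 5841 but 25³ = 15625 reaches it, so n = 3.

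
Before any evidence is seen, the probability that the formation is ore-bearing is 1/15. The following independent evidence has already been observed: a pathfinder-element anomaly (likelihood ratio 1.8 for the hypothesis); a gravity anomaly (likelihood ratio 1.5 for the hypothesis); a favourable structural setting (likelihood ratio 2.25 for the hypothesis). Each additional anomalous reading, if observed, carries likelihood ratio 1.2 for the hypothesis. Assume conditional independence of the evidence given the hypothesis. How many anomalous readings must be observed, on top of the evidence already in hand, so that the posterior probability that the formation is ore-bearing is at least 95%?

21

Prior odds = (1/15)/(14/15) = 1/14.
Combined Bayes factor of the evidence already in hand = 1.8 × 1.5 × 2.25 = 6.075.
Odds after that evidence = (1/14) × 6.075 = 243/560.
Target odds = 0.95/0.05 = 19.
Need 1.2ⁿ ≥ 19 ÷ (243/560) = 10640/243.
1.2²⁰ ≈38.3376 falls short of 10640/243 but 1.2²¹ ≈46.0051 reaches it, so n = 21.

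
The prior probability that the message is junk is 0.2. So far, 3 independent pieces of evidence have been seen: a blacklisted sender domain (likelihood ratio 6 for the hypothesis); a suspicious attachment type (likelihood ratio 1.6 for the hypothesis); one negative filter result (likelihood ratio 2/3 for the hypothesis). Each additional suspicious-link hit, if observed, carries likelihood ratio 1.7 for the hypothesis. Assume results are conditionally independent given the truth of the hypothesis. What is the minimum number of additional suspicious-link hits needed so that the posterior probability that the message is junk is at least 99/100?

8

Prior odds = 0.2/0.8 = 0.25.
Combined Bayes factor of the evidence already in hand = 6 × 1.6 × (2/3) = 6.4.
Odds after that evidence = 0.25 × 6.4 = 1.6.
Target odds = 0.99/0.01 = 99.
Need 1.7ⁿ ≥ 99 ÷ 1.6 = 61.875.
1.7⁷ = 410338673/10000000 falls short of 61.875 but 1.7⁸ ≈69.7576 reaches it, so n = 8.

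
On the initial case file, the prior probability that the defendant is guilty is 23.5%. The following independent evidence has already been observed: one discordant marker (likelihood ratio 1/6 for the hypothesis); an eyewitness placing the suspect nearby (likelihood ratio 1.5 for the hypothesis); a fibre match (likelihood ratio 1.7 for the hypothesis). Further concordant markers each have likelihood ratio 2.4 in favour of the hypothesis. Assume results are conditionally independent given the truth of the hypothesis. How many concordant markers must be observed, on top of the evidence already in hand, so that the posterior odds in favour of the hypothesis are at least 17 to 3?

5

Prior odds = 0.235/0.765 = 47/153.
Combined Bayes factor of the evidence already in hand = (1/6) × 1.5 × 1.7 = 0.425.
Odds after that evidence = (47/153) × 0.425 = 47/360.
Target odds = 17/3.
Need 2.4ⁿ ≥ 17/3 ÷ (47/360) = 2040/47.
2.4⁴ = 33.1776 falls short of 2040/47 but 2.4⁵ = 79.62624 reaches it, so n = 5.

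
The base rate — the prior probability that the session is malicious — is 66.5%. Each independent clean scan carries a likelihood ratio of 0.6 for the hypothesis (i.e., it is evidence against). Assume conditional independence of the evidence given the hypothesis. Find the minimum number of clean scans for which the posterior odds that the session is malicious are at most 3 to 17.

Prior odds: 0.665 ÷ 0.335 = 133/67.
Likelihood ratio per clean scan = 0.6.
Target odds = 3/17.
Need (133/67) × 0.6ⁿ ≤ 3/17, i.e. 0.6ⁿ ≤ 201/2261.
0.6⁴ = 0.1296 is still above 201/2261 but 0.6⁵ = 0.07776 is at or below it, so n = 5.

5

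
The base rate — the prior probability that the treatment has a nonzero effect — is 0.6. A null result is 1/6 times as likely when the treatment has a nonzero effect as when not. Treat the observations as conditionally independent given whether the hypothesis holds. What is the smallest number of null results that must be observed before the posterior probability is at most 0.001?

5

Prior odds: 0.6 ÷ 0.4 = 1.5.
Likelihood ratio per null result = 1/6.
Target odds: 0.001 ÷ 0.999 = 1/999.
Need 1.5 × (1/6)ⁿ ≤ 1/999, i.e. (1/6)ⁿ ≤ 2/2997.
(1/6)⁴ = 1/1296 is still above 2/2997 but (1/6)⁵ = 1/7776 is at or below it, so n = 5.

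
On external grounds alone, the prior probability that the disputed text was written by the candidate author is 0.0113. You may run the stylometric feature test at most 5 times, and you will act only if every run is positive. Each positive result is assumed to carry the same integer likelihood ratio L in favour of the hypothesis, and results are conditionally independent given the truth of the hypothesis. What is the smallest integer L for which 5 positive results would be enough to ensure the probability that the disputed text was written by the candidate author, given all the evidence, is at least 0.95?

Prior odds = 0.0113/0.9887 = 113/9887.
Target odds = 0.95/0.05 = 19.
Need L⁵ ≥ 19 ÷ (113/9887) = 187853/113.
4⁵ = 1024 < 187853/113 ≤ 3125 = 5⁵, so L = 5.

5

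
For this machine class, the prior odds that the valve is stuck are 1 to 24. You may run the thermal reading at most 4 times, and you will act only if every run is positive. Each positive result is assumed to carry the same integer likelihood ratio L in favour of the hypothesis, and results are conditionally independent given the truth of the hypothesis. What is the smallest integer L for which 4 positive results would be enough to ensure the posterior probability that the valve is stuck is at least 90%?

4

Prior odds = 1/24.
Target odds = 0.9/0.1 = 9.
Need L⁴ ≥ 9 ÷ (1/24) = 216.
3⁴ = 81 < 216 ≤ 256 = 4⁴, so L = 4.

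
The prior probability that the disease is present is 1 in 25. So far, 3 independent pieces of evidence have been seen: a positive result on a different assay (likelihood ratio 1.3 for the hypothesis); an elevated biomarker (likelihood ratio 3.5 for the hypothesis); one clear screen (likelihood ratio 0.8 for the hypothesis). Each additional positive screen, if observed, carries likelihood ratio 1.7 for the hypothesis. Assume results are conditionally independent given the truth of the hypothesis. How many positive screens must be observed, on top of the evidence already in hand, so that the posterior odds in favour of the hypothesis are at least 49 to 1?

Prior odds = 0.04/0.96 = 1/24.
Combined Bayes factor of the evidence already in hand = 1.3 × 3.5 × 0.8 = 3.64.
Odds after that evidence = (1/24) × 3.64 = 91/600.
Target odds = 49.
Need 1.7ⁿ ≥ 49 ÷ (91/600) = 4200/13.
1.7¹⁰ ≈201.599 falls short of 4200/13 but 1.7¹¹ ≈342.719 reaches it, so n = 11.

11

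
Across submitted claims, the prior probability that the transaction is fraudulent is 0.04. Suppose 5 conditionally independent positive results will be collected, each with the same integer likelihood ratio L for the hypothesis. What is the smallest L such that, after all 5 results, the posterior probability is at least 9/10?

Prior odds = 0.04/0.96 = 1/24.
Target odds = 0.9/0.1 = 9.
Need L⁵ ≥ 9 ÷ (1/24) = 216.
2⁵ = 32 < 216 ≤ 243 = 3⁵, so L = 3.

3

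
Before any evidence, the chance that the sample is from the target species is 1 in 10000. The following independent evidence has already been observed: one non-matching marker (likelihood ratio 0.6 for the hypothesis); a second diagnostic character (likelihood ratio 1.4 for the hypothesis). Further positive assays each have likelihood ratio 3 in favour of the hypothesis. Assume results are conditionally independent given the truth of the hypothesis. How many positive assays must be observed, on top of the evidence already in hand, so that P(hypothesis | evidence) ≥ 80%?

10

Prior odds = 0.0001/0.9999 = 1/9999.
Combined Bayes factor of the evidence already in hand = 0.6 × 1.4 = 0.84.
Odds after that evidence = (1/9999) × 0.84 = 7/83325.
Target odds = 0.8/0.2 = 4.
Need 3ⁿ ≥ 4 ÷ (7/83325) = 333300/7.
3⁹ = 19683 falls short of 333300/7 but 3¹⁰ = 59049 reaches it, so n = 10.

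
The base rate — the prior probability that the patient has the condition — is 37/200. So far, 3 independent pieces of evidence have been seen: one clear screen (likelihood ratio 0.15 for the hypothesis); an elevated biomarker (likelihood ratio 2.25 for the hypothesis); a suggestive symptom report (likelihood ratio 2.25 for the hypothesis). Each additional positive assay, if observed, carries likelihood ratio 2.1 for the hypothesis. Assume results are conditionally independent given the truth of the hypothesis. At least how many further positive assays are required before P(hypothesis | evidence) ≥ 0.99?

Prior odds = 0.185/0.815 = 37/163.
Combined Bayes factor of the evidence already in hand = 0.15 × 2.25 × 2.25 = 0.759375.
Odds after that evidence = (37/163) × 0.759375 = 8991/52160.
Target odds = 0.99/0.01 = 99.
Need 2.1ⁿ ≥ 99 ÷ (8991/52160) = 573760/999.
2.1⁸ ≈378.229 falls short of 573760/999 but 2.1⁹ ≈794.28 reaches it, so n = 9.

9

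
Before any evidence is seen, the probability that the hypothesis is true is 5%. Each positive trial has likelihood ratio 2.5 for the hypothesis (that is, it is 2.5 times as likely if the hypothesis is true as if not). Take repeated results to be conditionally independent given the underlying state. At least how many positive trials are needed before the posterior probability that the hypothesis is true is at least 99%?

9

Prior odds = 0.05/0.95 = 1/19.
Likelihood ratio per positive trial = 2.5.
Target posterior odds = 0.99/0.01 = 99.
Need (1/19) × 2.5ⁿ ≥ 99, i.e. 2.5ⁿ ≥ 1881.
2.5⁸ = 390625/256 falls short of 1881 but 2.5⁹ = 1953125/512 reaches it, so n = 9.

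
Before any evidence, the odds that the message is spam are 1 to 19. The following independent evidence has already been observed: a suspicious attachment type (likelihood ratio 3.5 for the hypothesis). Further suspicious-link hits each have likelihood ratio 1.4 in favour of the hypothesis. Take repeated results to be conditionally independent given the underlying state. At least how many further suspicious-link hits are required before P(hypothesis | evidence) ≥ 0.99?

Prior odds = 1/19.
Bayes factor of the evidence already in hand = 3.5.
Odds after that evidence = (1/19) × 3.5 = 7/38.
Target odds = 0.99/0.01 = 99.
Need 1.4ⁿ ≥ 99 ÷ (7/38) = 3762/7.
1.4¹⁸ ≈426.879 falls short of 3762/7 but 1.4¹⁹ ≈597.63 reaches it, so n = 19.

19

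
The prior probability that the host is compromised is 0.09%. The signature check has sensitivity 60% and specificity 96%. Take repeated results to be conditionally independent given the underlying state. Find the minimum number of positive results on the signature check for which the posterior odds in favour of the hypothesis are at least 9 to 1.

Prior odds = 0.0009/0.9991 = 9/9991.
False-positive rate = 1 − 0.96 = 0.04; likelihood ratio of a positive = 0.6/0.04 = 15.
Target odds = 9.
Need (9/9991) × 15ⁿ ≥ 9, i.e. 15ⁿ ≥ 9991.
15³ = 3375 falls short of 9991 but 15⁴ = 50625 reaches it, so n = 4.

4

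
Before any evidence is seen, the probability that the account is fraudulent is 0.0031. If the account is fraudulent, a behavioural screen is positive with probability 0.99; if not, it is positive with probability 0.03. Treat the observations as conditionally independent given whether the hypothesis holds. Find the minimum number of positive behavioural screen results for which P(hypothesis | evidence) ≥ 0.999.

Prior odds = 0.0031/0.9969 = 31/9969.
Likelihood ratio of a positive = 0.99/0.03 = 33.
Target odds: 0.999 ÷ 0.001 = 999.
Need (31/9969) × 33ⁿ ≥ 999, i.e. 33ⁿ ≥ 9959031/31.
33³ = 35937 falls short of 9959031/31 but 33⁴ = 1185921 reaches it, so n = 4.

4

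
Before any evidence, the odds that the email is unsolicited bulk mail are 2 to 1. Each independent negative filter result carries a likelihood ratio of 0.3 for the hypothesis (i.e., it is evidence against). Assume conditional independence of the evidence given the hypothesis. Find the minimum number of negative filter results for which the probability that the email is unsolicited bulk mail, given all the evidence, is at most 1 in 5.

2

Prior odds = 2.
Likelihood ratio per negative filter result = 0.3.
Target posterior odds = 0.2/0.8 = 0.25.
Need 2 × 0.3ⁿ ≤ 0.25, i.e. 0.3ⁿ ≤ 0.125.
0.3¹ = 0.3 is still above 0.125 but 0.3² = 0.09 is at or below it, so n = 2.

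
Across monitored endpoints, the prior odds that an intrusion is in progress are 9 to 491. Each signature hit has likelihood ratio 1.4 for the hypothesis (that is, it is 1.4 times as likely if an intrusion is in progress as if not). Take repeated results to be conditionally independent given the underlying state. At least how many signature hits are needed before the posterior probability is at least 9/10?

Prior odds = 9/491.
Likelihood ratio per signature hit = 1.4.
Target posterior odds = 0.9/0.1 = 9.
Need (9/491) × 1.4ⁿ ≥ 9, i.e. 1.4ⁿ ≥ 491.
1.4¹⁸ ≈426.879 falls short of 491 but 1.4¹⁹ ≈597.63 reaches it, so n = 19.

19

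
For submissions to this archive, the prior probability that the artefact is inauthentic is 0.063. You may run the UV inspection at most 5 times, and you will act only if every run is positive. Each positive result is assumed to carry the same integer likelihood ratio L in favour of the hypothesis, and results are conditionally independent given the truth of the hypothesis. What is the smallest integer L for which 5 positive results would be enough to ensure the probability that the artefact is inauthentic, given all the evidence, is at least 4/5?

Prior odds = 0.063/0.937 = 63/937.
Target odds = 0.8/0.2 = 4.
Need L⁵ ≥ 4 ÷ (63/937) = 3748/63.
2⁵ = 32 < 3748/63 ≤ 243 = 3⁵, so L = 3.

3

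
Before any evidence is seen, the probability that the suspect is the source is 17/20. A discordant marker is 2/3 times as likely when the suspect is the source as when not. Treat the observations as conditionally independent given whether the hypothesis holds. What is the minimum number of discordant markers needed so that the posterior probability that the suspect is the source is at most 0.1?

Prior odds = 0.85/0.15 = 17/3.
Likelihood ratio per discordant marker = 2/3.
Target posterior odds = 0.1/0.9 = 1/9.
Require (2/3)ⁿ ≤ 1/9 ÷ (17/3) = 1/51.
(2/3)⁹ = 512/19683 is still above 1/51 but (2/3)¹⁰ = 1024/59049 is at or below it, so n = 10.

10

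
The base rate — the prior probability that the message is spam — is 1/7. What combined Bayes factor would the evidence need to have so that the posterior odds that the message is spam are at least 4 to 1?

Prior odds = (1/7)/(6/7) = 1/6.
Target odds = 4.
Required Bayes factor = 4 ÷ (1/6) = 24.

24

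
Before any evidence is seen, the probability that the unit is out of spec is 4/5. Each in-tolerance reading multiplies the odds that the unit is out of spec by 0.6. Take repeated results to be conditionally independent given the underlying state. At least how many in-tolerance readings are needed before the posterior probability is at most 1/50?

Prior odds = 0.8/0.2 = 4.
Likelihood ratio per in-tolerance reading = 0.6.
Target odds: 0.02 ÷ 0.98 = 1/49.
Require 0.6ⁿ ≤ 1/49 ÷ 4 = 1/196.
0.6¹⁰ = 59049/9765625 is still above 1/196 but 0.6¹¹ = 177147/48828125 is at or below it, so n = 11.

11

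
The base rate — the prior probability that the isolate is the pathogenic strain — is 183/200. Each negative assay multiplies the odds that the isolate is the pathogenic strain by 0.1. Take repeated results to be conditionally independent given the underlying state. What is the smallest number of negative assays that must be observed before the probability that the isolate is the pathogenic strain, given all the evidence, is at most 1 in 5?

Prior odds = 0.915/0.085 = 183/17.
Likelihood ratio per negative assay = 0.1.
Target posterior odds = 0.2/0.8 = 0.25.
Need (183/17) × 0.1ⁿ ≤ 0.25, i.e. 0.1ⁿ ≤ 17/732.
0.1¹ = 0.1 is still above 17/732 but 0.1² = 0.01 is at or below it, so n = 2.

2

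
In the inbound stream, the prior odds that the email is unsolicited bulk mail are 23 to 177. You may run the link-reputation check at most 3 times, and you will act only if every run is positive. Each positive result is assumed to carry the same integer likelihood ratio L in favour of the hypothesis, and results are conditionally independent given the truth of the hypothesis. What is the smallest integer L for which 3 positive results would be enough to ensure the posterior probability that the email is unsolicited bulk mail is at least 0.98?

Prior odds = 23/177.
Target odds = 0.98/0.02 = 49.
Need L³ ≥ 49 ÷ (23/177) = 8673/23.
7³ = 343 < 8673/23 ≤ 512 = 8³, so L = 8.

8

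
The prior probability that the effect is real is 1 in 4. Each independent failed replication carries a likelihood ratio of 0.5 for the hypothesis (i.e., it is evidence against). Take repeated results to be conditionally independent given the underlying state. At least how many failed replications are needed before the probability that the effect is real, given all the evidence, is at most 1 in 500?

Prior odds = 0.25/0.75 = 1/3.
Likelihood ratio per failed replication = 0.5.
Target odds: 0.002 ÷ 0.998 = 1/499.
Need (1/3) × 0.5ⁿ ≤ 1/499, i.e. 0.5ⁿ ≤ 3/499.
0.5⁷ = 0.0078125 is still above 3/499 but 0.5⁸ = 0.00390625 is at or below it, so n = 8.

8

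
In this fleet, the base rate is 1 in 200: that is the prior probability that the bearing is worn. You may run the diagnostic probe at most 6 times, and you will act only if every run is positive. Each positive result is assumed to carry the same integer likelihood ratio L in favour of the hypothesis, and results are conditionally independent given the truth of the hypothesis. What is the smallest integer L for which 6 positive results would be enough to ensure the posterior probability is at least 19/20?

Prior odds = 0.005/0.995 = 1/199.
Target odds = 0.95/0.05 = 19.
Need L⁶ ≥ 19 ÷ (1/199) = 3781.
3⁶ = 729 < 3781 ≤ 4096 = 4⁶, so L = 4.

4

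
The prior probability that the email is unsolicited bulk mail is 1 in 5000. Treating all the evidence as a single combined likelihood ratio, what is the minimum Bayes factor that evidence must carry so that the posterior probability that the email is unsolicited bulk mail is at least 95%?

Prior odds = 0.0002/0.9998 = 1/4999.
Target odds = 0.95/0.05 = 19.
Required Bayes factor = 19 ÷ (1/4999) = 94981.

94981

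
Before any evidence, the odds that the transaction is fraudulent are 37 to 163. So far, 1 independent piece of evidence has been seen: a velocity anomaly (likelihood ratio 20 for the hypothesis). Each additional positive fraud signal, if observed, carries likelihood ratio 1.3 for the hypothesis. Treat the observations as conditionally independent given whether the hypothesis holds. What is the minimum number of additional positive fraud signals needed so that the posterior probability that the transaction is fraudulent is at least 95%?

Prior odds = 37/163.
Bayes factor of the evidence already in hand = 20.
Odds after that evidence = (37/163) × 20 = 740/163.
Target odds = 0.95/0.05 = 19.
Need 1.3ⁿ ≥ 19 ÷ (740/163) = 3097/740.
1.3⁵ = 371293/100000 falls short of 3097/740 but 1.3⁶ = 4826809/1000000 reaches it, so n = 6.

6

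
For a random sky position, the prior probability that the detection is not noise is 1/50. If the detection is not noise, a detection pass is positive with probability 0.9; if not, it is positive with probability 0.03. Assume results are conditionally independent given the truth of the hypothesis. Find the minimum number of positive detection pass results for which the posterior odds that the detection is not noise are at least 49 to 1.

3

Prior odds = 0.02/0.98 = 1/49.
Likelihood ratio of a positive = 0.9/0.03 = 30.
Target odds = 49.
Need (1/49) × 30ⁿ ≥ 49, i.e. 30ⁿ ≥ 2401.
30² = 900 falls short of 2401 but 30³ = 27000 reaches it, so n = 3.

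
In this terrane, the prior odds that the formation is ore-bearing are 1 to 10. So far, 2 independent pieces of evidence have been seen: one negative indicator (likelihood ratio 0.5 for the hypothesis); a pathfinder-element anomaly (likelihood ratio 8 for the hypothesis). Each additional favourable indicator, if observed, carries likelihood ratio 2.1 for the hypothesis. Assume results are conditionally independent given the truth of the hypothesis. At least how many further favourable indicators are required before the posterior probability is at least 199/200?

9

Prior odds = 0.1.
Combined Bayes factor of the evidence already in hand = 0.5 × 8 = 4.
Odds after that evidence = 0.1 × 4 = 0.4.
Target odds = 0.995/0.005 = 199.
Need 2.1ⁿ ≥ 199 ÷ 0.4 = 497.5.
2.1⁸ ≈378.229 falls short of 497.5 but 2.1⁹ ≈794.28 reaches it, so n = 9.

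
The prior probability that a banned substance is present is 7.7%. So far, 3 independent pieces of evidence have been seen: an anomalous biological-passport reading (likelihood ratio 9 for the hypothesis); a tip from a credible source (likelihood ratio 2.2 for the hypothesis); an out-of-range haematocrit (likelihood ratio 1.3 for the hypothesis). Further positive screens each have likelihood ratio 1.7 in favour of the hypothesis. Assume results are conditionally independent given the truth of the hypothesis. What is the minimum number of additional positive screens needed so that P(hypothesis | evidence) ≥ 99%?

Prior odds = 0.077/0.923 = 77/923.
Combined Bayes factor of the evidence already in hand = 9 × 2.2 × 1.3 = 25.74.
Odds after that evidence = (77/923) × 25.74 = 7623/3550.
Target odds = 0.99/0.01 = 99.
Need 1.7ⁿ ≥ 99 ÷ (7623/3550) = 3550/77.
1.7⁷ = 410338673/10000000 falls short of 3550/77 but 1.7⁸ ≈69.7576 reaches it, so n = 8.

8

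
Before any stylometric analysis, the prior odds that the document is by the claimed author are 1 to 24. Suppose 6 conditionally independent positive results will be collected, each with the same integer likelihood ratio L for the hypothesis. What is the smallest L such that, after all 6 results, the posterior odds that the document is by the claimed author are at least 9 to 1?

3

Prior odds = 1/24.
Target odds = 9.
Need L⁶ ≥ 9 ÷ (1/24) = 216.
2⁶ = 64 < 216 ≤ 729 = 3⁶, so L = 3.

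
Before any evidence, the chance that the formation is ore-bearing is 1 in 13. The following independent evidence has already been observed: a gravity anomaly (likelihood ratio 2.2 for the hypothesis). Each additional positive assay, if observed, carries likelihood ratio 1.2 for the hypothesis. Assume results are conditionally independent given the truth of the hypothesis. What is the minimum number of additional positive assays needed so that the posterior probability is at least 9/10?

Prior odds = (1/13)/(12/13) = 1/12.
Bayes factor of the evidence already in hand = 2.2.
Odds after that evidence = (1/12) × 2.2 = 11/60.
Target odds = 0.9/0.1 = 9.
Need 1.2ⁿ ≥ 9 ÷ (11/60) = 540/11.
1.2²¹ ≈46.0051 falls short of 540/11 but 1.2²² ≈55.2061 reaches it, so n = 22.

22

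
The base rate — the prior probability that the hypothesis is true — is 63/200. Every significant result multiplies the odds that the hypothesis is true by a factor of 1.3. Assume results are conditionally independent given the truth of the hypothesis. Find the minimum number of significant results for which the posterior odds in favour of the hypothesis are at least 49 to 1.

Prior odds = 0.315/0.685 = 63/137.
Likelihood ratio per significant result = 1.3.
Target odds = 49.
Need (63/137) × 1.3ⁿ ≥ 49, i.e. 1.3ⁿ ≥ 959/9.
1.3¹⁷ ≈86.5042 falls short of 959/9 but 1.3¹⁸ ≈112.455 reaches it, so n = 18.

18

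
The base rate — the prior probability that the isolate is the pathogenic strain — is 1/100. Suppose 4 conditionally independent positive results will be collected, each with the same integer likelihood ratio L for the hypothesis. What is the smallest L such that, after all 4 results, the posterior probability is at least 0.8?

Prior odds = 0.01/0.99 = 1/99.
Target odds = 0.8/0.2 = 4.
Need L⁴ ≥ 4 ÷ (1/99) = 396.
4⁴ = 256 < 396 ≤ 625 = 5⁴, so L = 5.

5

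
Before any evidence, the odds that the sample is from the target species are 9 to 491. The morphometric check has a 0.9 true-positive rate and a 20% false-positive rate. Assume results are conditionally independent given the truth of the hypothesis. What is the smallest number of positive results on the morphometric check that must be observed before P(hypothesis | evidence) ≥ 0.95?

Prior odds = 9/491.
Likelihood ratio of a positive result = 0.9/0.2 = 4.5.
Target posterior odds = 0.95/0.05 = 19.
Need (9/491) × 4.5ⁿ ≥ 19, i.e. 4.5ⁿ ≥ 9329/9.
4.5⁴ = 410.0625 falls short of 9329/9 but 4.5⁵ = 1845.28125 reaches it, so n = 5.

5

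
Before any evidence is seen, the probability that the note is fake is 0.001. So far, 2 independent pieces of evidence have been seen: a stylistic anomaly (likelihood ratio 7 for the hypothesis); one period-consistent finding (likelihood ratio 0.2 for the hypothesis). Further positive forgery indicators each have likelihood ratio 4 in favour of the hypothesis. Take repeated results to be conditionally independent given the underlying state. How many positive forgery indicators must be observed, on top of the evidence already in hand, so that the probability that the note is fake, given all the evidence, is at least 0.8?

6

Prior odds = 0.001/0.999 = 1/999.
Combined Bayes factor of the evidence already in hand = 7 × 0.2 = 1.4.
Odds after that evidence = (1/999) × 1.4 = 7/4995.
Target odds = 0.8/0.2 = 4.
Need 4ⁿ ≥ 4 ÷ (7/4995) = 19980/7.
4⁵ = 1024 falls short of 19980/7 but 4⁶ = 4096 reaches it, so n = 6.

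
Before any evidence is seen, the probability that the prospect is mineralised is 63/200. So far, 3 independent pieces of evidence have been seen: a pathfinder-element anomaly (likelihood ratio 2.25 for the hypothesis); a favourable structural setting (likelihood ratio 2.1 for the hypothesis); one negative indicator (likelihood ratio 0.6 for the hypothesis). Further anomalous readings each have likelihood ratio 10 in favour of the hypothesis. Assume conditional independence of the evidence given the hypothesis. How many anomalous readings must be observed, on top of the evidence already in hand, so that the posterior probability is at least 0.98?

Prior odds = 0.315/0.685 = 63/137.
Combined Bayes factor of the evidence already in hand = 2.25 × 2.1 × 0.6 = 2.835.
Odds after that evidence = (63/137) × 2.835 = 35721/27400.
Target odds = 0.98/0.02 = 49.
Need 10ⁿ ≥ 49 ÷ (35721/27400) = 27400/729.
10¹ = 10 falls short of 27400/729 but 10² = 100 reaches it, so n = 2.

2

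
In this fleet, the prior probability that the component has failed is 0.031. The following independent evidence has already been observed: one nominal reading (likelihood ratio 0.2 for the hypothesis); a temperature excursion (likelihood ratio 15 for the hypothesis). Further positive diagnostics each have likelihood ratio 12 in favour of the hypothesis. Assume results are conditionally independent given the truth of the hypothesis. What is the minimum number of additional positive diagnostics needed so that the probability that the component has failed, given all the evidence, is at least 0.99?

3

Prior odds = 0.031/0.969 = 31/969.
Combined Bayes factor of the evidence already in hand = 0.2 × 15 = 3.
Odds after that evidence = (31/969) × 3 = 31/323.
Target odds = 0.99/0.01 = 99.
Need 12ⁿ ≥ 99 ÷ (31/323) = 31977/31.
12² = 144 falls short of 31977/31 but 12³ = 1728 reaches it, so n = 3.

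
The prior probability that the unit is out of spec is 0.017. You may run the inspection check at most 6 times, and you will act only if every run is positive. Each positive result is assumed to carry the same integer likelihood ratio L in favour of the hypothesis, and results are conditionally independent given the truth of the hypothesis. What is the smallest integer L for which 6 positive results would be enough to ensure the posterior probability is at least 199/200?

5

Prior odds = 0.017/0.983 = 17/983.
Target odds = 0.995/0.005 = 199.
Need L⁶ ≥ 199 ÷ (17/983) = 195617/17.
4⁶ = 4096 < 195617/17 ≤ 15625 = 5⁶, so L = 5.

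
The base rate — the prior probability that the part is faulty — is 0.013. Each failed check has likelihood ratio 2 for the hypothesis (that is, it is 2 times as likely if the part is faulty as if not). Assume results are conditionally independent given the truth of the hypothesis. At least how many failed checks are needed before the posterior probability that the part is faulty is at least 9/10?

Prior odds = 0.013/0.987 = 13/987.
Likelihood ratio per failed check = 2.
Target odds: 0.9 ÷ 0.1 = 9.
Require 2ⁿ ≥ 9 ÷ (13/987) = 8883/13.
2⁹ = 512 falls short of 8883/13 but 2¹⁰ = 1024 reaches it, so n = 10.

10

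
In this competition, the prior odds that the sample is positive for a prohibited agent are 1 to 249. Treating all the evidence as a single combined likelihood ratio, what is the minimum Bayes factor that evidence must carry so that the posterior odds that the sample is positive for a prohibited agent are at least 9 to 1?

2241

Prior odds = 1/249.
Target odds = 9.
Required Bayes factor = 9 ÷ (1/249) = 2241.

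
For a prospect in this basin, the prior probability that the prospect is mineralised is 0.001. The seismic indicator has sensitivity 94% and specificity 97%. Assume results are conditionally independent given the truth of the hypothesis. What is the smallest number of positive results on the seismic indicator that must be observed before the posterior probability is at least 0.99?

Prior odds = 0.001/0.999 = 1/999.
False-positive rate = 1 − 0.97 = 0.03; likelihood ratio of a positive = 0.94/0.03 = 94/3.
Target odds: 0.99 ÷ 0.01 = 99.
Need (1/999) × (94/3)ⁿ ≥ 99, i.e. (94/3)ⁿ ≥ 98901.
(94/3)³ = 830584/27 falls short of 98901 but (94/3)⁴ = 78074896/81 reaches it, so n = 4.

4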